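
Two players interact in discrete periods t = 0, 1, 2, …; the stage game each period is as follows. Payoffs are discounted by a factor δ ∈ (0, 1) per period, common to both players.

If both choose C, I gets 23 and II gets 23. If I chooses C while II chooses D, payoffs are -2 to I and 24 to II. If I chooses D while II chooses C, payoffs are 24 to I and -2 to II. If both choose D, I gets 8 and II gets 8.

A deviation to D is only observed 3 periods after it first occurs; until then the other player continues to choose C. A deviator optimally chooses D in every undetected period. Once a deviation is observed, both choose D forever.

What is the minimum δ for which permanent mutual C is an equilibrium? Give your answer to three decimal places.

A deviator earns 24 for 3 periods, then 8 forever; cooperating earns 23 forever. Multiplying the IC by (1−δ):
23 ≥ 24(1−δ^3) + 8δ^3, so 16·δ^3 ≥ 1 and δ^3 ≥ 1/16.
δ ≥ (1/16)^(1/3) ≈ 0.397.

0.397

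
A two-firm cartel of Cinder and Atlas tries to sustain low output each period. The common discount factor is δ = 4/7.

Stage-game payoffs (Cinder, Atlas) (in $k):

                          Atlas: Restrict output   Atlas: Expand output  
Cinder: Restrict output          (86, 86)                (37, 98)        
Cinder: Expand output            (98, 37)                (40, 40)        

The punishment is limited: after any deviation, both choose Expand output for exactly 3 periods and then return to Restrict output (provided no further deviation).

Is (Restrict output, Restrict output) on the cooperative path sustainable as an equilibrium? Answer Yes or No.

A one-shot deviation gives 98 now, then 40 for 3 periods, then back to 86.
Gain from deviating: (98−86) today; loss: (86−40) in each of the next 3 periods.
No-deviation condition: (86−40)(δ+…+δ^3) ≥ 98−86, i.e. δ+…+δ^3 ≥ 6/23.
At δ = 4/7: δ+…+δ^3 = 1.0845 ≥ 0.2609.
So cooperation is sustainable.

Yes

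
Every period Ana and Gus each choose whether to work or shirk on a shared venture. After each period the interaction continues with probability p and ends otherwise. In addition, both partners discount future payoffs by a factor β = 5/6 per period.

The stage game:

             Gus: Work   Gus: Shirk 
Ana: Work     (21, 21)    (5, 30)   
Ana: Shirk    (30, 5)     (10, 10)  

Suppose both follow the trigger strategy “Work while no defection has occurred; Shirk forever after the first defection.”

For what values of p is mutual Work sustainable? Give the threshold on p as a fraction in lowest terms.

With continuation probability p and discount β, the effective per-period discount factor is βp.
Grim-trigger IC: βp ≥ (30−21)/(30−10) = 9/20.
So p ≥ (9/20)/(5/6) = 27/50.

27/50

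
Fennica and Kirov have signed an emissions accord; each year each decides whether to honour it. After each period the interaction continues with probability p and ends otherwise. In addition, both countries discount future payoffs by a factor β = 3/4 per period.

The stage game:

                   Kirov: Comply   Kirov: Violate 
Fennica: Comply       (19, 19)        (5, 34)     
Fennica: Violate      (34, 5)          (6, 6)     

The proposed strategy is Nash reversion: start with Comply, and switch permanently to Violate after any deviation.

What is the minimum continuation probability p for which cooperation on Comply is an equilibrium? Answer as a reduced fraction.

With continuation probability p and discount β, the effective per-period discount factor is βp.
Grim-trigger IC: βp ≥ (34−19)/(34−6) = 15/28.
So p ≥ (15/28)/(3/4) = 5/7.

5/7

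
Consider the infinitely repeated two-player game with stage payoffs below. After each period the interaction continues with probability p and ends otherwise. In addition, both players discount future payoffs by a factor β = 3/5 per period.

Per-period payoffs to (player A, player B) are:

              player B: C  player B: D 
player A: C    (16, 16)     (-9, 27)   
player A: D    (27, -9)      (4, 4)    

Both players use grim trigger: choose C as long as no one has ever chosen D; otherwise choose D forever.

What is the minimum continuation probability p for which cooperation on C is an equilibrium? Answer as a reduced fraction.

With continuation probability p and discount β, the effective per-period discount factor is βp.
Grim-trigger IC: βp ≥ (27−16)/(27−4) = 11/23.
So p ≥ (11/23)/(3/5) = 55/69.

55/69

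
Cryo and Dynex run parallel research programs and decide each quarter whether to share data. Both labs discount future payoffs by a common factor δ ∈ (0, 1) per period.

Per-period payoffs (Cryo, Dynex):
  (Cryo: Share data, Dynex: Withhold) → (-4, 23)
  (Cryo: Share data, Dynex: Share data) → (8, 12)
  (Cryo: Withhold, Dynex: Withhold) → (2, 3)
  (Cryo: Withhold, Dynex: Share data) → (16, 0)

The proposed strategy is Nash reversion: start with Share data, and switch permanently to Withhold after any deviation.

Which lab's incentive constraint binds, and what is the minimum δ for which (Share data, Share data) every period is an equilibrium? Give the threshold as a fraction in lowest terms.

Cryo; δ ≥ 4/7

Cryo: cooperation gives 8 each period; deviation gives 16 once then 2 forever.
  8/(1−δ) ≥ 16 + 2δ/(1−δ) ⇒ δ ≥ 8/14 = 4/7.
Dynex: cooperation gives 12 each period; deviation gives 23 once then 3 forever.
  δ ≥ 11/20.
Both must hold, so the binding constraint is Cryo's: δ ≥ 4/7.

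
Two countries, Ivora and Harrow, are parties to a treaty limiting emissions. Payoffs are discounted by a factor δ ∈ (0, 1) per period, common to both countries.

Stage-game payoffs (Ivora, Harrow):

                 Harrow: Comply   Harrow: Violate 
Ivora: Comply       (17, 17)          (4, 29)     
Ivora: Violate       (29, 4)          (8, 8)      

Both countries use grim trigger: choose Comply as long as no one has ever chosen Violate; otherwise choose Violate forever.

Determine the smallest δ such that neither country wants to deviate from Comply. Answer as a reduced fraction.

Cooperation forever yields 17 each period: 17/(1−δ).
Deviating yields 29 once, then 8 forever: 29 + 8δ/(1−δ).
No profitable deviation requires 17/(1−δ) ≥ 29 + 8δ/(1−δ).
Multiplying by (1−δ): 17 ≥ 29(1−δ) + 8δ = 29 − 21δ.
So 21δ ≥ 12, i.e. δ ≥ 12/21 = 4/7.

4/7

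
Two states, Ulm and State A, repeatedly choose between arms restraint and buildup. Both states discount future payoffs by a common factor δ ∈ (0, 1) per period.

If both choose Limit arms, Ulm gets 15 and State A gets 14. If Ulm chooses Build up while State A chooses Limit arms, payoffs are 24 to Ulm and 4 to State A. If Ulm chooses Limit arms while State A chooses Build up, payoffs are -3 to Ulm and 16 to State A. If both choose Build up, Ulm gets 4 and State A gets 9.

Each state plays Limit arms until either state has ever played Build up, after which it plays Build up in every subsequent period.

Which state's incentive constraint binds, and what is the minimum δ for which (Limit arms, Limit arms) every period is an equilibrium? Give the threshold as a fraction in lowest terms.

Ulm; δ ≥ 9/20

Ulm's threshold: (24−15)/(24−4) = 9/20.
State A's threshold: (16−14)/(16−9) = 2/7.
9/20 > 2/7, so Ulm binds and δ* = 9/20.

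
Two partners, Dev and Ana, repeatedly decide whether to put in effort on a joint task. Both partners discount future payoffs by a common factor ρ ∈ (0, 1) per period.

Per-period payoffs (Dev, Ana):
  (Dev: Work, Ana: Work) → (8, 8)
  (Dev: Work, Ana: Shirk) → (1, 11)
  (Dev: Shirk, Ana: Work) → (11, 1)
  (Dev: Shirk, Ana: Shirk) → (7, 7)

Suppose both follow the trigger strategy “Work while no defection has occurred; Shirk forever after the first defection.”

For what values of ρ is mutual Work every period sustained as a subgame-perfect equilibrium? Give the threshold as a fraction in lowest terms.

Under grim trigger the critical discount factor is (T−C)/(T−P) with T = 11, C = 8, P = 7.
ρ* = (11−8)/(11−7) = 3/4.

3/4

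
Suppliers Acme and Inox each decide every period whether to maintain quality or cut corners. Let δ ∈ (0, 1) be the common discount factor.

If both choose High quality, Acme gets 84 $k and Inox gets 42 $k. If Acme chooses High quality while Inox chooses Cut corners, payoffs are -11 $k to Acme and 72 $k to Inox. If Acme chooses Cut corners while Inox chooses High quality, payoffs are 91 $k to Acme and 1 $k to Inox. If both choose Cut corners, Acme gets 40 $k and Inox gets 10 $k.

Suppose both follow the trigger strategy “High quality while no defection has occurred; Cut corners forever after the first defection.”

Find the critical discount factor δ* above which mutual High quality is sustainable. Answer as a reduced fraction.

Acme: cooperation gives 84 each period; deviation gives 91 once then 40 forever.
  84/(1−δ) ≥ 91 + 40δ/(1−δ) ⇒ δ ≥ 7/51.
Inox: cooperation gives 42 each period; deviation gives 72 once then 10 forever.
  δ ≥ 30/62 = 15/31.
Both must hold, so the binding constraint is Inox's: δ ≥ 15/31.

15/31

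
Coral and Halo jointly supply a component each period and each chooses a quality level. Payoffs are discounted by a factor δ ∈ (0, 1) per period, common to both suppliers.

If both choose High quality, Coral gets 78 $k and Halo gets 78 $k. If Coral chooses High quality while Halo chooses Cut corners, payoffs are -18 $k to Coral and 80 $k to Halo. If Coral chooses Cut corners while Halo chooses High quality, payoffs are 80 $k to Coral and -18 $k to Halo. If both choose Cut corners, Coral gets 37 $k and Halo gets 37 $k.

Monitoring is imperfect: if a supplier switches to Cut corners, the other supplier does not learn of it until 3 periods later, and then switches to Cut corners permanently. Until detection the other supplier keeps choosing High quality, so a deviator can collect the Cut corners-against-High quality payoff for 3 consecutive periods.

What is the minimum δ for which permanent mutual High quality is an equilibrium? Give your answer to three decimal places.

0.360

A deviator earns 80 for 3 periods, then 37 forever; cooperating earns 78 forever. Multiplying the IC by (1−δ):
78 ≥ 80(1−δ^3) + 37δ^3, so 43·δ^3 ≥ 2 and δ^3 ≥ 2/43.
δ ≥ (2/43)^(1/3) ≈ 0.360.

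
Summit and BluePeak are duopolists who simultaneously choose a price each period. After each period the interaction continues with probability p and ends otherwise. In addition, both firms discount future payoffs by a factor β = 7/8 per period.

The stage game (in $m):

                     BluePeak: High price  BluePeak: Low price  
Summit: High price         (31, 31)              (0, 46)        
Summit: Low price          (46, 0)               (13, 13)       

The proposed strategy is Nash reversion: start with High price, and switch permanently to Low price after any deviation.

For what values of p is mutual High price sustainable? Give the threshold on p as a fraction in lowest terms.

40/77

With continuation probability p and discount β, the effective per-period discount factor is βp.
Grim-trigger IC: βp ≥ (46−31)/(46−13) = 5/11.
So p ≥ (5/11)/(7/8) = 40/77.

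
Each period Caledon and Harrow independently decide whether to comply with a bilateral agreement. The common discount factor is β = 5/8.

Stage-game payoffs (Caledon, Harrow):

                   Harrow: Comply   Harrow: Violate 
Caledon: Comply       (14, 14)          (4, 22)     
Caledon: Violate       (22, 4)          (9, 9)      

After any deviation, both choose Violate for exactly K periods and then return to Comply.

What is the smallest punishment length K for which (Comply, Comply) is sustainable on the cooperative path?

Need Σ_{k=1}^{K} β^k ≥ (22−14)/(14−9) = 1.6000 at β = 5/8.
At K = 6 the sum is 1.5673 < 1.6000; at K = 7 it is 1.6046 ≥ 1.6000.
So the minimum punishment length is K = 7.

7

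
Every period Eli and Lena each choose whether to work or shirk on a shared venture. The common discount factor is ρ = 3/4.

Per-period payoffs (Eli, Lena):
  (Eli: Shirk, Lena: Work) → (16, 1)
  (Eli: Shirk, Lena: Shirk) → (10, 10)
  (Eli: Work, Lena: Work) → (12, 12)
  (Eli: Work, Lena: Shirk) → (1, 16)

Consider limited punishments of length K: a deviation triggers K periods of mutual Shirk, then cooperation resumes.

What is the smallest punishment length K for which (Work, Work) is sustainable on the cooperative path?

IC: ρ(1−ρ^K)/(1−ρ) ≥ (16−12)/(12−10) = 2.
With ρ = 3/4: need 1 − ρ^K ≥ 2·(1−3/4)/(3/4), i.e. ρ^K ≤ 0.3333.
Since (3/4)^3 = 0.4219 and (3/4)^4 = 0.3164, the smallest such K is 4.

4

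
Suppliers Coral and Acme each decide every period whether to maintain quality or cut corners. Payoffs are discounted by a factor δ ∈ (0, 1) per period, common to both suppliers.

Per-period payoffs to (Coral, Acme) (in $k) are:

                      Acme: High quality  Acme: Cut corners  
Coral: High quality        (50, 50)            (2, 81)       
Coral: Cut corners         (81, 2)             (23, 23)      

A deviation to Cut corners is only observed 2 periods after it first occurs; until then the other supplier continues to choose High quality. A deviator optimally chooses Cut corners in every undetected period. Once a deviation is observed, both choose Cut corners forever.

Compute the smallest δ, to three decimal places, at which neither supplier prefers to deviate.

0.731

The best deviation is to choose Cut corners for all 2 undetected periods, earning 81 each, then 23 forever once detected.
Deviation value: 81(1−δ^2)/(1−δ) + 23δ^2/(1−δ); cooperation value: 50/(1−δ).
IC: 50 ≥ 81(1−δ^2) + 23δ^2 = 81 − 58δ^2.
So δ^2 ≥ 31/58, giving δ ≥ (31/58)^(1/2) ≈ 0.731.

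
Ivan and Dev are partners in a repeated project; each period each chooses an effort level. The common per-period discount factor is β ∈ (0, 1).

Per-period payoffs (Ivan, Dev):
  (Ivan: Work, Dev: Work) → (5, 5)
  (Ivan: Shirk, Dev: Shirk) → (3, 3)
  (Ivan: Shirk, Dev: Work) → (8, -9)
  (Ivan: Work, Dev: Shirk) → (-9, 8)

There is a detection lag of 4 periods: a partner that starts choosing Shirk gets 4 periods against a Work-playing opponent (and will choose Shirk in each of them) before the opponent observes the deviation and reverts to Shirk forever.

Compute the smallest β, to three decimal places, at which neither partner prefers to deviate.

0.880

A deviator earns 8 for 4 periods, then 3 forever; cooperating earns 5 forever. Multiplying the IC by (1−β):
5 ≥ 8(1−β^4) + 3β^4, so 5·β^4 ≥ 3 and β^4 ≥ 3/5.
β ≥ (3/5)^(1/4) ≈ 0.880.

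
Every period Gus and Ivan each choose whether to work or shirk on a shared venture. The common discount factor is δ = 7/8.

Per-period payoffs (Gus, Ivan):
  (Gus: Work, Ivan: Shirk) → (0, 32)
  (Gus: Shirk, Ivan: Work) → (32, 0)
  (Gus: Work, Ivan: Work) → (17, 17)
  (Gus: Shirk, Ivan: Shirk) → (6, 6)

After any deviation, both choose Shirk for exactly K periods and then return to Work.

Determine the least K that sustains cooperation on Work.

Need Σ_{k=1}^{K} δ^k ≥ (32−17)/(17−6) = 1.3636 at δ = 7/8.
At K = 1 the sum is 0.8750 < 1.3636; at K = 2 it is 1.6406 ≥ 1.3636.
So the minimum punishment length is K = 2.

2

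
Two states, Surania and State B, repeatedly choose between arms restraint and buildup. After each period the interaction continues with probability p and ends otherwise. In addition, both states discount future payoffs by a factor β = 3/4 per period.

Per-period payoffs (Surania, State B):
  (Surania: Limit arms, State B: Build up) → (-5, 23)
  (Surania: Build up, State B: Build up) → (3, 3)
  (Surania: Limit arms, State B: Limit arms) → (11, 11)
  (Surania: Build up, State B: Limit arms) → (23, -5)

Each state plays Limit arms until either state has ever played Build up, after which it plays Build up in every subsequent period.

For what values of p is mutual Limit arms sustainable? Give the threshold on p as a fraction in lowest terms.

With continuation probability p and discount β, the effective per-period discount factor is βp.
Grim-trigger IC: βp ≥ (23−11)/(23−3) = 3/5.
So p ≥ (3/5)/(3/4) = 4/5.

4/5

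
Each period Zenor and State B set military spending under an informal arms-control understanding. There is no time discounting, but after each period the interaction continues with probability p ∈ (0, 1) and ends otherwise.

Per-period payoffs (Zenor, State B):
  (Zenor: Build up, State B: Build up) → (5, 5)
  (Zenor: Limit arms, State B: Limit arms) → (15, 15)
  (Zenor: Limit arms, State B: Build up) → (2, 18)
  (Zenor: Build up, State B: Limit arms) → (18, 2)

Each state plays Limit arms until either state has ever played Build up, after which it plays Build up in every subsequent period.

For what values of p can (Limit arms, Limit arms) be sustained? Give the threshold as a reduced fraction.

Expected cooperation value is 15 + p·15 + p²·15 + … = 15/(1−p); deviation gives 18 + p·5/(1−p).
15 ≥ 18(1−p) + 5p ⇒ 13p ≥ 3 ⇒ p ≥ 3/13.

3/13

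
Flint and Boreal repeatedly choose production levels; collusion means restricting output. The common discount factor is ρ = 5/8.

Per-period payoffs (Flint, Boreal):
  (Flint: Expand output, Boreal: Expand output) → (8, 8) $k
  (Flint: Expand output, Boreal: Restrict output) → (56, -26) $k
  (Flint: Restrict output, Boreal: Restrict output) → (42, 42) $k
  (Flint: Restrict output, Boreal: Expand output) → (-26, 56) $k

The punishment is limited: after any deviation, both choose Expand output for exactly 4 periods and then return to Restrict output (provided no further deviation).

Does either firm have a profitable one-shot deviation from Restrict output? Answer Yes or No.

A one-shot deviation gives 56 now, then 8 for 4 periods, then back to 42.
Gain from deviating: (56−42) today; loss: (42−8) in each of the next 4 periods.
No-deviation condition: (42−8)(ρ+…+ρ^4) ≥ 56−42, i.e. ρ+…+ρ^4 ≥ 7/17.
At ρ = 5/8: ρ+…+ρ^4 = 1.4124 ≥ 0.4118.
So cooperation is sustainable.

No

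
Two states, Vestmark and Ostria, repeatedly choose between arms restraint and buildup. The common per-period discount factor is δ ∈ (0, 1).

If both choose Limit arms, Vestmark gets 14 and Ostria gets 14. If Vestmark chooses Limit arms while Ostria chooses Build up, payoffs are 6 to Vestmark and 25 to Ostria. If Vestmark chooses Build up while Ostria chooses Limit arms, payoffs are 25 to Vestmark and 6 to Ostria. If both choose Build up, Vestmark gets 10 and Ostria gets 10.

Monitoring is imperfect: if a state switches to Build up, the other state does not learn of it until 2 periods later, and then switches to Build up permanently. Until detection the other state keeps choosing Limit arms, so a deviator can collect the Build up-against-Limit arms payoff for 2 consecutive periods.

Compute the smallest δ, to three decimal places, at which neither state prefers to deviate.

Deviating for the 2 undetected periods gains 25−14 = 11 per period over cooperation, then loses 14−10 = 4 per period forever once punishment starts.
Gain: 11(1 + δ + … + δ^1); loss: 4·δ^2/(1−δ).
No profitable deviation ⇔ 11(1−δ^2) ≤ 4·δ^2, i.e. δ^2 ≥ 11/(11+4) = 11/15.
Hence δ ≥ (11/15)^(1/2) ≈ 0.856.

0.856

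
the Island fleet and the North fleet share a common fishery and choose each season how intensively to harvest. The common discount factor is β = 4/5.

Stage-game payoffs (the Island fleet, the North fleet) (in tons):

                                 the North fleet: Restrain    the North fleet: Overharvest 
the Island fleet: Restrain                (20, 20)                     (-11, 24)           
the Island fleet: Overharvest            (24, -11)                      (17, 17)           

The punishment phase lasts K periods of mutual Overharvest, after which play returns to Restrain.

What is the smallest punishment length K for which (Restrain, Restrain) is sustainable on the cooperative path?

2

No profitable deviation requires (20−17)(β+…+β^K) ≥ 24−20, i.e. β+…+β^K ≥ 4/3 ≈ 1.3333.
With β = 4/5, the partial sums are K=1: 0.8000, K=2: 1.4400.
K = 2 is the first length at which the sum reaches 1.3333.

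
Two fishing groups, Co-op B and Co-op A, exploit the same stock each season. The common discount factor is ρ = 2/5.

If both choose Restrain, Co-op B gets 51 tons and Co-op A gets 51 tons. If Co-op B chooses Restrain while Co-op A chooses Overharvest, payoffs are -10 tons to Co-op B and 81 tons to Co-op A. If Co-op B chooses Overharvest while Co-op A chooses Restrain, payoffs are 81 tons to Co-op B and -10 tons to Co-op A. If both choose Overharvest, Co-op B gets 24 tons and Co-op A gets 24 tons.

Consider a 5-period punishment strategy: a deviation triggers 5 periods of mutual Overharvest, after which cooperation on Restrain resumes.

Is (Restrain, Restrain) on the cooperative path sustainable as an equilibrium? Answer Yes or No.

No

Comparing payoff streams over the 6 periods until play realigns: cooperate → 51(1+ρ+…+ρ^5); deviate → 81 + 24(ρ+…+ρ^5).
Cooperation is sustained iff (51−24)(ρ+…+ρ^5) ≥ 81−51.
ρ+…+ρ^5 = 2/5·(1−(2/5)^5)/(1−2/5) = 0.6598, and (81−51)/(51−24) = 1.1111.
0.6598 < 1.1111, so cooperation is not sustainable.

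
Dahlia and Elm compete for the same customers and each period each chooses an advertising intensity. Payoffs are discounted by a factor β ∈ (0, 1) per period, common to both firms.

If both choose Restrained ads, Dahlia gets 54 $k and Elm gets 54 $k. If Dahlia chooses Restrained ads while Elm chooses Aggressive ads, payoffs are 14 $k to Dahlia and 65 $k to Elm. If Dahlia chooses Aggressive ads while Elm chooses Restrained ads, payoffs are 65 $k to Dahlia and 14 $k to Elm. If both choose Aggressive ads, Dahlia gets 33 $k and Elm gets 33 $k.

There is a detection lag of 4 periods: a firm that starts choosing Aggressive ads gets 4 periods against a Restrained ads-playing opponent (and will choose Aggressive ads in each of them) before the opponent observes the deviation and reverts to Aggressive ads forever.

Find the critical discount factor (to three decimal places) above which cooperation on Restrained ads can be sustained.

A deviator earns 65 for 4 periods, then 33 forever; cooperating earns 54 forever. Multiplying the IC by (1−β):
54 ≥ 65(1−β^4) + 33β^4, so 32·β^4 ≥ 11 and β^4 ≥ 11/32.
β ≥ (11/32)^(1/4) ≈ 0.766.

0.766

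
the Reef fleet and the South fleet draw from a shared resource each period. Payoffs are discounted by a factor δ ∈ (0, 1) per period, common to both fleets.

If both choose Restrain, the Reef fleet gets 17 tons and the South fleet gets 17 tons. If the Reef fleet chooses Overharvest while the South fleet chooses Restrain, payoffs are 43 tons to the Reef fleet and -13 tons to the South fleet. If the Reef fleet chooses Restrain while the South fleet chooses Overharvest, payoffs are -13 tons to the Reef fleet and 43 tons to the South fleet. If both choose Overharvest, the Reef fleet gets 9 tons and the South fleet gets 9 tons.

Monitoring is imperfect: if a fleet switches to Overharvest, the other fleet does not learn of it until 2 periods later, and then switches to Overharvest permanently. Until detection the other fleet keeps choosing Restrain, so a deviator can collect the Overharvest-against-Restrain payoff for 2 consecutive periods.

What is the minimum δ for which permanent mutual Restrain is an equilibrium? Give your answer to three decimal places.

Deviating for the 2 undetected periods gains 43−17 = 26 per period over cooperation, then loses 17−9 = 8 per period forever once punishment starts.
Gain: 26(1 + δ + … + δ^1); loss: 8·δ^2/(1−δ).
No profitable deviation ⇔ 26(1−δ^2) ≤ 8·δ^2, i.e. δ^2 ≥ 26/(26+8) = 13/17.
Hence δ ≥ (13/17)^(1/2) ≈ 0.874.

0.874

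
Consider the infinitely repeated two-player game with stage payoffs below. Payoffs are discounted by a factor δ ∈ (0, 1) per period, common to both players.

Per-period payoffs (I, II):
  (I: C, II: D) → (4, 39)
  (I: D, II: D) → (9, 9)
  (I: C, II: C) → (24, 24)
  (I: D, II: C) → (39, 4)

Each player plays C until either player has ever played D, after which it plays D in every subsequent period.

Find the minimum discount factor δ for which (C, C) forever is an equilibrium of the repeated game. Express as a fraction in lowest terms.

Cooperation forever yields 24 each period: 24/(1−δ).
Deviating yields 39 once, then 9 forever: 39 + 9δ/(1−δ).
No profitable deviation requires 24/(1−δ) ≥ 39 + 9δ/(1−δ).
Multiplying by (1−δ): 24 ≥ 39(1−δ) + 9δ = 39 − 30δ.
So 30δ ≥ 15, i.e. δ ≥ 15/30 = 1/2.

1/2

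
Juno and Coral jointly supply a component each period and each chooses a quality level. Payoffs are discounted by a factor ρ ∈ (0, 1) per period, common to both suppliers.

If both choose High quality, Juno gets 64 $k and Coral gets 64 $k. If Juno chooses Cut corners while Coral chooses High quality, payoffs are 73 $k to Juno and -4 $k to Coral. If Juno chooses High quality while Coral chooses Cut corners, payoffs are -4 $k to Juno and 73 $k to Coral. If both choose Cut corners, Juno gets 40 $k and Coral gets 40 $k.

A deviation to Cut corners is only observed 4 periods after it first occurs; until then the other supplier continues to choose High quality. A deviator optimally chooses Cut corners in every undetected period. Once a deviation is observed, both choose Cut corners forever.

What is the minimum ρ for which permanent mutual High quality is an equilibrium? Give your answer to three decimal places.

0.723

The best deviation is to choose Cut corners for all 4 undetected periods, earning 73 each, then 40 forever once detected.
Deviation value: 73(1−ρ^4)/(1−ρ) + 40ρ^4/(1−ρ); cooperation value: 64/(1−ρ).
IC: 64 ≥ 73(1−ρ^4) + 40ρ^4 = 73 − 33ρ^4.
So ρ^4 ≥ 9/33 = 3/11, giving ρ ≥ (3/11)^(1/4) ≈ 0.723.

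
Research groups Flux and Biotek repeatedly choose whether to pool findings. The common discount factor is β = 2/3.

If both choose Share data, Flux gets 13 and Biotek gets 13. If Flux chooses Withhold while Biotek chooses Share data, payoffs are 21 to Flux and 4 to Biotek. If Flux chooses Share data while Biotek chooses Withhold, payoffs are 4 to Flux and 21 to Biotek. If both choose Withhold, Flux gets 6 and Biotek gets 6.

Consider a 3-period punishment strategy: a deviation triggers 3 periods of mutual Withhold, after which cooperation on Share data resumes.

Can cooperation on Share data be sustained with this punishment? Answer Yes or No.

Yes

Comparing payoff streams over the 4 periods until play realigns: cooperate → 13(1+β+…+β^3); deviate → 21 + 6(β+…+β^3).
Cooperation is sustained iff (13−6)(β+…+β^3) ≥ 21−13.
β+…+β^3 = 2/3·(1−(2/3)^3)/(1−2/3) = 1.4074, and (21−13)/(13−6) = 1.1429.
1.4074 ≥ 1.1429, so cooperation is sustainable.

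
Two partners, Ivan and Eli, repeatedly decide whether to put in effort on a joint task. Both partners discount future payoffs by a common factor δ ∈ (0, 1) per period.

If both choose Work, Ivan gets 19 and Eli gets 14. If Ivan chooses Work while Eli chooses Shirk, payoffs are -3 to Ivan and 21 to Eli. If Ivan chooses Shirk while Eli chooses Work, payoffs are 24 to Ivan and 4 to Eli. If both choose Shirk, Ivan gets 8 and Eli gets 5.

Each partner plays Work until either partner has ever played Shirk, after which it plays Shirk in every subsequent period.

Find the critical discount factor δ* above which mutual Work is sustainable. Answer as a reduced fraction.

Ivan: cooperation gives 19 each period; deviation gives 24 once then 8 forever.
  19/(1−δ) ≥ 24 + 8δ/(1−δ) ⇒ δ ≥ 5/16.
Eli: cooperation gives 14 each period; deviation gives 21 once then 5 forever.
  δ ≥ 7/16.
Both must hold, so the binding constraint is Eli's: δ ≥ 7/16.

7/16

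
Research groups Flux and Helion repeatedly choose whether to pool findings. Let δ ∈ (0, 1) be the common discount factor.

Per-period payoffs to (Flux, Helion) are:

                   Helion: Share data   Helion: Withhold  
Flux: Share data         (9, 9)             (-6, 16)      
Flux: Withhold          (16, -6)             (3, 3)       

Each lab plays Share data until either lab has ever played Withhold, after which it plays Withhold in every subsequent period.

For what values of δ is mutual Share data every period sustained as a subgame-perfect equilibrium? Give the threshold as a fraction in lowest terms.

7/13

9/(1−δ) ≥ 16 + 3δ/(1−δ)
9 ≥ 16 − 13δ
δ ≥ 7/13.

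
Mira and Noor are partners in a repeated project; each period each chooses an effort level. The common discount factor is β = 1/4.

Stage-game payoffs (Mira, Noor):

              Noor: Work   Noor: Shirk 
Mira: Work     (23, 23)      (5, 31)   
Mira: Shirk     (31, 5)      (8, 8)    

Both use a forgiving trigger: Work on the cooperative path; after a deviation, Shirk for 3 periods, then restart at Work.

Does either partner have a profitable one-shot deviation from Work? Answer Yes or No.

Comparing payoff streams over the 4 periods until play realigns: cooperate → 23(1+β+…+β^3); deviate → 31 + 8(β+…+β^3).
Cooperation is sustained iff (23−8)(β+…+β^3) ≥ 31−23.
β+…+β^3 = 1/4·(1−(1/4)^3)/(1−1/4) = 0.3281, and (31−23)/(23−8) = 0.5333.
0.3281 < 0.5333, so cooperation is not sustainable.

Yes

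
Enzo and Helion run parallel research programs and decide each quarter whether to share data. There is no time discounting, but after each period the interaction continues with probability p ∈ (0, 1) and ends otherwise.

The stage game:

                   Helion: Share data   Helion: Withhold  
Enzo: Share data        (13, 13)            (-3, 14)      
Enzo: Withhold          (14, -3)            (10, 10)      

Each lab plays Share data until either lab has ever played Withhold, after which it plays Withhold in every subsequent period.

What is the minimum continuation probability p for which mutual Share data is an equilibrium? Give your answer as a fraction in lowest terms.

1/4

Expected cooperation value is 13 + p·13 + p²·13 + … = 13/(1−p); deviation gives 14 + p·10/(1−p).
13 ≥ 14(1−p) + 10p ⇒ 4p ≥ 1 ⇒ p ≥ 1/4.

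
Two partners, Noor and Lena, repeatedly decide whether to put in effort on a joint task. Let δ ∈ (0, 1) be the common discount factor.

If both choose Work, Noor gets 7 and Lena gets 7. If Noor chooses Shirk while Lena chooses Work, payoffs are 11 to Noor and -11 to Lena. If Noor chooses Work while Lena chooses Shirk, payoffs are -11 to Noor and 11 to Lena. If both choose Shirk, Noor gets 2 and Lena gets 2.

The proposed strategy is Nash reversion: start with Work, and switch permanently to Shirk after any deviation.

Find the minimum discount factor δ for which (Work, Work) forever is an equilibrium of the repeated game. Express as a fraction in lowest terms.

7/(1−δ) ≥ 11 + 2δ/(1−δ)
7 ≥ 11 − 9δ
δ ≥ 4/9.

4/9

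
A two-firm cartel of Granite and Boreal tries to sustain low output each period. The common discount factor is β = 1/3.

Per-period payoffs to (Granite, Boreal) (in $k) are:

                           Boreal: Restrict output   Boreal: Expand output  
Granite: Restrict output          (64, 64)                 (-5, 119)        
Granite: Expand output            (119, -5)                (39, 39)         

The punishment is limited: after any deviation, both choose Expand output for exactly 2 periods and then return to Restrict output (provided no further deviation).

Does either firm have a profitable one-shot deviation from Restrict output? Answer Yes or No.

IC: β+…+β^2 ≥ (119−64)/(64−39) = 11/5.
At β = 1/3: partial sum = 0.4444 < 2.2000. Cooperation not sustainable.

Yes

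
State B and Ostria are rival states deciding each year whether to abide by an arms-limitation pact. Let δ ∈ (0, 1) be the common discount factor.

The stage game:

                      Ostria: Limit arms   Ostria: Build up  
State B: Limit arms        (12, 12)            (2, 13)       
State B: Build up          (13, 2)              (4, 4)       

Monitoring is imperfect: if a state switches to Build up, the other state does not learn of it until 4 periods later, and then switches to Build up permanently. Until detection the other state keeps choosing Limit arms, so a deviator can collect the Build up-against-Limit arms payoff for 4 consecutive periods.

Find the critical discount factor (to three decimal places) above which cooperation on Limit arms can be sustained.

Deviating for the 4 undetected periods gains 13−12 = 1 per period over cooperation, then loses 12−4 = 8 per period forever once punishment starts.
Gain: 1(1 + δ + … + δ^3); loss: 8·δ^4/(1−δ).
No profitable deviation ⇔ 1(1−δ^4) ≤ 8·δ^4, i.e. δ^4 ≥ 1/(1+8) = 1/9.
Hence δ ≥ (1/9)^(1/4) ≈ 0.577.

0.577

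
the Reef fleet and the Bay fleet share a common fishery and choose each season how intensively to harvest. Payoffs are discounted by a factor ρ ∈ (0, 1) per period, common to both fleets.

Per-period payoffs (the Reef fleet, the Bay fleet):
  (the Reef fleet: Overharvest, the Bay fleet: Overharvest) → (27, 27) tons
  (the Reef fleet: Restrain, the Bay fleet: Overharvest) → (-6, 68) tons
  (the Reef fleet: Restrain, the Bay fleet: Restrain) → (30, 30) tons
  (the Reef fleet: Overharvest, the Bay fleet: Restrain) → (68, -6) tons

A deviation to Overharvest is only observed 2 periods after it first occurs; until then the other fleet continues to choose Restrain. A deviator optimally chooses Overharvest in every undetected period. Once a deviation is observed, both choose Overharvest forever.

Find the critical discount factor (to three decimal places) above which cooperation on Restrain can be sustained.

The best deviation is to choose Overharvest for all 2 undetected periods, earning 68 each, then 27 forever once detected.
Deviation value: 68(1−ρ^2)/(1−ρ) + 27ρ^2/(1−ρ); cooperation value: 30/(1−ρ).
IC: 30 ≥ 68(1−ρ^2) + 27ρ^2 = 68 − 41ρ^2.
So ρ^2 ≥ 38/41, giving ρ ≥ (38/41)^(1/2) ≈ 0.963.

0.963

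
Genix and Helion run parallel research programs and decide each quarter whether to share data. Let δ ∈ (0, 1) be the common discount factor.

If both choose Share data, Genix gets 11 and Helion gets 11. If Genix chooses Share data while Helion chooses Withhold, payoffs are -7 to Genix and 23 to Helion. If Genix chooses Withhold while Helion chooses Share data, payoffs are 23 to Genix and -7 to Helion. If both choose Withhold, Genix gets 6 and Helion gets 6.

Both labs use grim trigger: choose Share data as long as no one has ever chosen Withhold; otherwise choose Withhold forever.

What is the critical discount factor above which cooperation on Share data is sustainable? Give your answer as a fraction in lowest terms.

12/17

One-period gain from deviating is 23 − 11 = 12. The loss is 11 − 6 = 5 in every subsequent period, with present value 5·δ/(1−δ).
Deviation is unprofitable when 5·δ/(1−δ) ≥ 12, i.e. δ/(1−δ) ≥ 12/5.
Equivalently δ ≥ 12/(12+5) = 12/17.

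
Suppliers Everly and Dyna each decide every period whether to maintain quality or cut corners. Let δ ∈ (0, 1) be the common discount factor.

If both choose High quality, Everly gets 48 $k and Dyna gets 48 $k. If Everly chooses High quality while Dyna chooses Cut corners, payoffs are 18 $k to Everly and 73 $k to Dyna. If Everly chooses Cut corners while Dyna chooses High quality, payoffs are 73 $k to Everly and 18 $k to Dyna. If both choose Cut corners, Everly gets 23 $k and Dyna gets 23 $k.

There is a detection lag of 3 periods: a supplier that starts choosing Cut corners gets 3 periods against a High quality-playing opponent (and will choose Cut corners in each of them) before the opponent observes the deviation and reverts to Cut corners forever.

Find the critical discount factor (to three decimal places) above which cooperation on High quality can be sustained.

The best deviation is to choose Cut corners for all 3 undetected periods, earning 73 each, then 23 forever once detected.
Deviation value: 73(1−δ^3)/(1−δ) + 23δ^3/(1−δ); cooperation value: 48/(1−δ).
IC: 48 ≥ 73(1−δ^3) + 23δ^3 = 73 − 50δ^3.
So δ^3 ≥ 25/50 = 1/2, giving δ ≥ (1/2)^(1/3) ≈ 0.794.

0.794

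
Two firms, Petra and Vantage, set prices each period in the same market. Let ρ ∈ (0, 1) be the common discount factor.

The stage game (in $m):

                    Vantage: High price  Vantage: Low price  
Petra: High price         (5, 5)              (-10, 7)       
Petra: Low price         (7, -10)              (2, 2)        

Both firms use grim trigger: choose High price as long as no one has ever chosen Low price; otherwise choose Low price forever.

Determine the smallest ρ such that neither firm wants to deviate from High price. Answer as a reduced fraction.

Under grim trigger the critical discount factor is (T−C)/(T−P) with T = 7, C = 5, P = 2.
ρ* = (7−5)/(7−2) = 2/5.

2/5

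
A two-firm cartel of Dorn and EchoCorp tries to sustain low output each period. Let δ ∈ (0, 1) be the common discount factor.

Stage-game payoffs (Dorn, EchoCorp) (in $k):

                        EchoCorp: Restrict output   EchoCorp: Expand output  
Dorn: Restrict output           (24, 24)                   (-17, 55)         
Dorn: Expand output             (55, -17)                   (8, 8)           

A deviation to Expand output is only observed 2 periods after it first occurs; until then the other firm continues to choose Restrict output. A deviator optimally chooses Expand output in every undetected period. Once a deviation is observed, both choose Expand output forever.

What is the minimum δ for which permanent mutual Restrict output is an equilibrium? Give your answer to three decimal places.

0.812

The best deviation is to choose Expand output for all 2 undetected periods, earning 55 each, then 8 forever once detected.
Deviation value: 55(1−δ^2)/(1−δ) + 8δ^2/(1−δ); cooperation value: 24/(1−δ).
IC: 24 ≥ 55(1−δ^2) + 8δ^2 = 55 − 47δ^2.
So δ^2 ≥ 31/47, giving δ ≥ (31/47)^(1/2) ≈ 0.812.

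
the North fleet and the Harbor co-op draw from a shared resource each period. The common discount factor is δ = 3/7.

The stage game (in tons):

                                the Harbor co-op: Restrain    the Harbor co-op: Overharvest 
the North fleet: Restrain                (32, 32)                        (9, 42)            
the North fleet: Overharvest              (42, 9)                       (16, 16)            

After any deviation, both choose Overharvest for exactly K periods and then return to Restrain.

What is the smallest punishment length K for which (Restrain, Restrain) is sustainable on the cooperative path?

3

IC: δ(1−δ^K)/(1−δ) ≥ (42−32)/(32−16) = 5/8.
With δ = 3/7: need 1 − δ^K ≥ 5/8·(1−3/7)/(3/7), i.e. δ^K ≤ 0.1667.
Since (3/7)^2 = 0.1837 and (3/7)^3 = 0.0787, the smallest such K is 3.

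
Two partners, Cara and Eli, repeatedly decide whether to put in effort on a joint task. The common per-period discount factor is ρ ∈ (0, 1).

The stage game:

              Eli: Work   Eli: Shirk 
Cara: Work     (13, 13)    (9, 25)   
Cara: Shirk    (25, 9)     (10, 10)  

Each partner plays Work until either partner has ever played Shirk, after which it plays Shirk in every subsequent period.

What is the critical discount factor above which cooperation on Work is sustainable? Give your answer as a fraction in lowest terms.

4/5

One-period gain from deviating is 25 − 13 = 12. The loss is 13 − 10 = 3 in every subsequent period, with present value 3·ρ/(1−ρ).
Deviation is unprofitable when 3·ρ/(1−ρ) ≥ 12, i.e. ρ/(1−ρ) ≥ 4.
Equivalently ρ ≥ 12/(12+3) = 4/5.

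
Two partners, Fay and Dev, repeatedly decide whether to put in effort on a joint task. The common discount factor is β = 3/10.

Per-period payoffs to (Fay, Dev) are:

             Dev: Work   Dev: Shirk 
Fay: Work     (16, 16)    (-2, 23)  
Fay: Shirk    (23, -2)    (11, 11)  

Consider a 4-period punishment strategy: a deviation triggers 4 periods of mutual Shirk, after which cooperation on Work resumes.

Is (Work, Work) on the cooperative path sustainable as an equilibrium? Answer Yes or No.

IC: β+…+β^4 ≥ (23−16)/(16−11) = 7/5.
At β = 3/10: partial sum = 0.4251 < 1.4000. Cooperation not sustainable.

No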